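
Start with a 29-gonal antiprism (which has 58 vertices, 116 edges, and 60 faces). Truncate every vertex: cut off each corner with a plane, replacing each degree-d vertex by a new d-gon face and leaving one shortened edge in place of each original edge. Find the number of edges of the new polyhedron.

Truncation replaces each original edge-end by a new vertex, so V′ = 2E = 232.
Each original edge survives, and each old vertex of degree d contributes d new edges; summing degrees gives Σd = 2E, so E′ = E + 2E = 3E = 348.
Each original face survives and each original vertex becomes one new face: F′ = F + V = 118.

348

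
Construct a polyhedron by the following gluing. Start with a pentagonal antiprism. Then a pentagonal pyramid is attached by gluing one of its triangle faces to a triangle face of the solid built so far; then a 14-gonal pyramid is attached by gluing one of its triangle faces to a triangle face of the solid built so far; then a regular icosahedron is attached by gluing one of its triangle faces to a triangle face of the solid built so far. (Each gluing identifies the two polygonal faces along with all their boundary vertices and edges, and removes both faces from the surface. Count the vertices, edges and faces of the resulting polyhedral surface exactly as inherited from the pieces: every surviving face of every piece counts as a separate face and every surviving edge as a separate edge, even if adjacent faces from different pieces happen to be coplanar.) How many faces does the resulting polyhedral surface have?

A pentagonal antiprism: V=10, E=20, F=12.
Attach a pentagonal pyramid (V=6, E=10, F=6) along a 3-gon: merge 3 vertices and 3 edges, delete both glued faces → V=13, E=27, F=16.
Attach a 14-gonal pyramid (V=15, E=28, F=15) along a 3-gon: merge 3 vertices and 3 edges, delete both glued faces → V=25, E=52, F=29.
Attach a regular icosahedron (V=12, E=30, F=20) along a 3-gon: merge 3 vertices and 3 edges, delete both glued faces → V=34, E=79, F=47.
Check: V − E + F = 34 − 79 + 47 = 2.

47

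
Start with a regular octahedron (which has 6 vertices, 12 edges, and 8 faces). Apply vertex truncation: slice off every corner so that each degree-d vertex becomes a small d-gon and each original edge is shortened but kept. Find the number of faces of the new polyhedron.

14

Truncation replaces each original edge-end by a new vertex, so V′ = 2E = 24.
Each original edge survives, and each old vertex of degree d contributes d new edges; summing degrees gives Σd = 2E, so E′ = E + 2E = 3E = 36.
Each original face survives and each original vertex becomes one new face: F′ = F + V = 14.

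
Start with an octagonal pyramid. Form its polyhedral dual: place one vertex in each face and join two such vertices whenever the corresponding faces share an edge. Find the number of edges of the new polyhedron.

The base solid has V = 9, E = 16, F = 9.
The dual swaps V and F and preserves E: V′ = F = 9, E′ = E = 16, F′ = V = 9.

16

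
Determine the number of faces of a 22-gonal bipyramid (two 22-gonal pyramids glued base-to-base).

A bipyramid over an n-gon has 2n triangular faces and n + 2 vertices: V = 22 + 2 = 24, E = 3·22 = 66, F = 2·22 = 44.
Check: V − E + F = 24 − 66 + 44 = 2.

44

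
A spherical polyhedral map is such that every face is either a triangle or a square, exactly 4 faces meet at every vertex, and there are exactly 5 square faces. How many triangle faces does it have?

8

Let x be the number of triangles; then F = 5 + x.
Edge–face incidences: 2E = 4·5 + 3·x = 20 + 3x.
Every vertex has degree 4, so 4V = 2E.
Euler: V − E + F = 2 ⇒ (2E)/4 − E + (5 + x) = 2.
Multiply by 8: 2·(2E) − 4·(2E) + 8·(5 + x) = 16, i.e. 40 + 8x − 2·(20 + 3x) = 16.
Collecting terms: 2x = 16, so x = 8.
Then 2E = 20 + 3·8 = 44, so E = 22, V = 2E/4 = 11, F = 5 + 8 = 13.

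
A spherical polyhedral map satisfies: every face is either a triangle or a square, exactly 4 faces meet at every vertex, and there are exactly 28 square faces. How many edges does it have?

Let x be the number of triangles; then F = 28 + x.
Edge–face incidences: 2E = 4·28 + 3·x = 112 + 3x.
Every vertex has degree 4, so 4V = 2E.
Euler: V − E + F = 2 ⇒ (2E)/4 − E + (28 + x) = 2.
Multiply by 8: 2·(2E) − 4·(2E) + 8·(28 + x) = 16, i.e. 224 + 8x − 2·(112 + 3x) = 16.
Collecting terms: 2x = 16, so x = 8.
Then 2E = 112 + 3·8 = 136, so E = 68, V = 2E/4 = 34, F = 28 + 8 = 36.

68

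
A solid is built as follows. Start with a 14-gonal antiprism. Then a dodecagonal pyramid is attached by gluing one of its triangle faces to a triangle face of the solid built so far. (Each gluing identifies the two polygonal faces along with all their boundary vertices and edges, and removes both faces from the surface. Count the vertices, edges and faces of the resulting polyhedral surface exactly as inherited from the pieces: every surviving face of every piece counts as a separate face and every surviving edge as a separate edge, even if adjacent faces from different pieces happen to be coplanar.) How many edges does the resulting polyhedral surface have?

A 14-gonal antiprism: V=28, E=56, F=30.
Attach a dodecagonal pyramid (V=13, E=24, F=13) along a 3-gon: merge 3 vertices and 3 edges, delete both glued faces → V=38, E=77, F=41.
Check: V − E + F = 38 − 77 + 41 = 2.

77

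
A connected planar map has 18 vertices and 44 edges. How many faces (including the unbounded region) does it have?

Euler's formula for a connected plane graph: V − E + F = 2, so F = 2 − 18 + 44 = 28.

28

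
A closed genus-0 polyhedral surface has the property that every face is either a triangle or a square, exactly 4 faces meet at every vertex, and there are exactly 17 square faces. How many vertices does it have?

Let x be the number of triangles; then F = 17 + x.
Edge–face incidences: 2E = 4·17 + 3·x = 68 + 3x.
Every vertex has degree 4, so 4V = 2E.
Euler: V − E + F = 2 ⇒ (2E)/4 − E + (17 + x) = 2.
Multiply by 8: 2·(2E) − 4·(2E) + 8·(17 + x) = 16, i.e. 136 + 8x − 2·(68 + 3x) = 16.
Collecting terms: 2x = 16, so x = 8.
Then 2E = 68 + 3·8 = 92, so E = 46, V = 2E/4 = 23, F = 17 + 8 = 25.

23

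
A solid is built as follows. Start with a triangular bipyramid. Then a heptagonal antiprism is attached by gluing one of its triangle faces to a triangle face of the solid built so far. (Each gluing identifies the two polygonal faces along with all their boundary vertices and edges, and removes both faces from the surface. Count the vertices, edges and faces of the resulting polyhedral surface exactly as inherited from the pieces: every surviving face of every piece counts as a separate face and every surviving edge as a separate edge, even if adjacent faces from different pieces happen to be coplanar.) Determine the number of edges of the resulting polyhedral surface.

34

A triangular bipyramid: V=5, E=9, F=6.
Attach a heptagonal antiprism (V=14, E=28, F=16) along a 3-gon: merge 3 vertices and 3 edges, delete both glued faces → V=16, E=34, F=20.
Check: V − E + F = 16 − 34 + 20 = 2.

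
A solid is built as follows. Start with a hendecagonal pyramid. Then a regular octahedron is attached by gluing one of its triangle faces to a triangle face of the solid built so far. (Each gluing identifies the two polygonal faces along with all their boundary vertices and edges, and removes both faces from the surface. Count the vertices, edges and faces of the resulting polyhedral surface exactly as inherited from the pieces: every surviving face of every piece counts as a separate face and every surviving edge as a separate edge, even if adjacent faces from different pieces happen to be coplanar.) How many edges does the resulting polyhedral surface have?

A hendecagonal pyramid: V=12, E=22, F=12.
Attach a regular octahedron (V=6, E=12, F=8) along a 3-gon: merge 3 vertices and 3 edges, delete both glued faces → V=15, E=31, F=18.
Check: V − E + F = 15 − 31 + 18 = 2.

31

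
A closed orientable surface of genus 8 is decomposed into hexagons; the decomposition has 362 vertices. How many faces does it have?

188

χ = 2 − 2·8 = -14, and every face is a hexagon so 6F = 2E.
V − E + F = -14 with E = 6F/2 gives 362 − (6/2 − 1)·F = -14, so F = 188 and E = 564.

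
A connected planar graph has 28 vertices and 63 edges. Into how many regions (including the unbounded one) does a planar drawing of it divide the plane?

37

Euler's formula for a connected plane graph: V − E + F = 2, so F = 2 − 28 + 63 = 37.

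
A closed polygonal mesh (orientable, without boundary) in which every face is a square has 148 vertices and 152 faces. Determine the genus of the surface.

3

Every face is a square, so 2E = 4·152 = 608, giving E = 304.
χ = V − E + F = 148 − 304 + 152 = -4.
For a closed orientable surface χ = 2 − 2g, so g = (2 − (-4))/2 = 3.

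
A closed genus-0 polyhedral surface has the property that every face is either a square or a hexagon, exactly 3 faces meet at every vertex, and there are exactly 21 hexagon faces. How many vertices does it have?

Let x be the number of squares; then F = 21 + x.
Edge–face incidences: 2E = 6·21 + 4·x = 126 + 4x.
Every vertex has degree 3, so 3V = 2E.
Euler: V − E + F = 2 ⇒ (2E)/3 − E + (21 + x) = 2.
Multiply by 6: 2·(2E) − 3·(2E) + 6·(21 + x) = 12, i.e. 126 + 6x − (126 + 4x) = 12.
Collecting terms: 2x = 12, so x = 6.
Then 2E = 126 + 4·6 = 150, so E = 75, V = 2E/3 = 50, F = 21 + 6 = 27.

50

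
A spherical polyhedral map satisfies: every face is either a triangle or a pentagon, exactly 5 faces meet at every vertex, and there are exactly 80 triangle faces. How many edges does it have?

Let x be the number of pentagons; then F = 80 + x.
Edge–face incidences: 2E = 3·80 + 5·x = 240 + 5x.
Every vertex has degree 5, so 5V = 2E.
Euler: V − E + F = 2 ⇒ (2E)/5 − E + (80 + x) = 2.
Multiply by 10: 2·(2E) − 5·(2E) + 10·(80 + x) = 20, i.e. 800 + 10x − 3·(240 + 5x) = 20.
Collecting terms: −5x + 80 = 20, so −5x = −60, so x = 12.
Then 2E = 240 + 5·12 = 300, so E = 150, V = 2E/5 = 60, F = 80 + 12 = 92.

150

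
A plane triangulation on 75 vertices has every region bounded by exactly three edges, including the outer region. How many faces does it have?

In a plane triangulation 3F = 2E and V − E + F = 2, so F = 2V − 4 = 2·75 − 4 = 146.

146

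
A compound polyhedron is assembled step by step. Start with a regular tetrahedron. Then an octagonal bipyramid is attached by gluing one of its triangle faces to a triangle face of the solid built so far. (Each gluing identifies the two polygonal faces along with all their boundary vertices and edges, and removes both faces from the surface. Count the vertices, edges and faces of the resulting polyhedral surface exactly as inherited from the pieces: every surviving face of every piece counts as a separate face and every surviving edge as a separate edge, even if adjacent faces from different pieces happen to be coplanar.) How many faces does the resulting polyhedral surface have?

A regular tetrahedron: V=4, E=6, F=4.
Attach an octagonal bipyramid (V=10, E=24, F=16) along a 3-gon: merge 3 vertices and 3 edges, delete both glued faces → V=11, E=27, F=18.
Check: V − E + F = 11 − 27 + 18 = 2.

18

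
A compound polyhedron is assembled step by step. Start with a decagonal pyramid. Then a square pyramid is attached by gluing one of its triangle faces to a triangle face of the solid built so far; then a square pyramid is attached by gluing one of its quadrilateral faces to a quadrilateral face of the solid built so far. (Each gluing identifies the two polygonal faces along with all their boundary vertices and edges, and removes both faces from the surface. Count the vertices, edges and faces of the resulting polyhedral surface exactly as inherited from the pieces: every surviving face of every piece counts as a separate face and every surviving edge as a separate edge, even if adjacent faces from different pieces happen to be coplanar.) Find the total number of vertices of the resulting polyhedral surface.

A decagonal pyramid: V=11, E=20, F=11.
Attach a square pyramid (V=5, E=8, F=5) along a 3-gon: merge 3 vertices and 3 edges, delete both glued faces → V=13, E=25, F=14.
Attach a square pyramid (V=5, E=8, F=5) along a 4-gon: merge 4 vertices and 4 edges, delete both glued faces → V=14, E=29, F=17.
Check: V − E + F = 14 − 29 + 17 = 2.

14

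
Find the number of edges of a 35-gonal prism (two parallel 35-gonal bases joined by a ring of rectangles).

105

A prism on an n-gon has two n-gon bases and n rectangular sides: V = 2·35 = 70, E = 3·35 = 105, F = 35 + 2 = 37.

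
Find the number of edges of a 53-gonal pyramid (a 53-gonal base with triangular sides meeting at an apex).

A pyramid on an n-gon base has one n-gon and n triangles: V = 53 + 1 = 54, E = 2·53 = 106, F = 53 + 1 = 54.

106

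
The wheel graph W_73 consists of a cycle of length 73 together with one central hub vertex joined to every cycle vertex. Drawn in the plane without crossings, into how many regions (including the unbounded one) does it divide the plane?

W_73 has V = 73 + 1 = 74 vertices and E = 2·73 = 146 edges.
By Euler's formula F = 2 − V + E = 2 − 74 + 146 = 74.

74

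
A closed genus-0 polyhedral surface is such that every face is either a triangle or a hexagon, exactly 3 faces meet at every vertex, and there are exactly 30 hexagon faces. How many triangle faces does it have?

Let x be the number of triangles; then F = 30 + x.
Edge–face incidences: 2E = 6·30 + 3·x = 180 + 3x.
Every vertex has degree 3, so 3V = 2E.
Euler: V − E + F = 2 ⇒ (2E)/3 − E + (30 + x) = 2.
Multiply by 6: 2·(2E) − 3·(2E) + 6·(30 + x) = 12, i.e. 180 + 6x − (180 + 3x) = 12.
Collecting terms: 3x = 12, so x = 4.
Then 2E = 180 + 3·4 = 192, so E = 96, V = 2E/3 = 64, F = 30 + 4 = 34.

4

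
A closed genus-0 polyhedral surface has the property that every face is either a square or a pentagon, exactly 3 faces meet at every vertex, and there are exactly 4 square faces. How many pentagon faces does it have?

Let x be the number of pentagons; then F = 4 + x.
Edge–face incidences: 2E = 4·4 + 5·x = 16 + 5x.
Every vertex has degree 3, so 3V = 2E.
Euler: V − E + F = 2 ⇒ (2E)/3 − E + (4 + x) = 2.
Multiply by 6: 2·(2E) − 3·(2E) + 6·(4 + x) = 12, i.e. 24 + 6x − (16 + 5x) = 12.
Collecting terms: x + 8 = 12, so x = 4.
Then 2E = 16 + 5·4 = 36, so E = 18, V = 2E/3 = 12, F = 4 + 4 = 8.

4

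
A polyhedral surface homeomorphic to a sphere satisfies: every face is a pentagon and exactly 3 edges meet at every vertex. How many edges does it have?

Each face has 5 edges and each edge borders two faces, so 2E = 5F.
Each vertex has degree 3, so 3V = 2E and hence V = 5F/3.
Euler: V − E + F = 2 ⇒ (5F/3) − (5F/2) + F = 2.
Multiply by 6: (10 − 15 + 6)F = 12, i.e. 1F = 12.
So F = 12, E = 5·12/2 = 30, V = 5·12/3 = 20.

30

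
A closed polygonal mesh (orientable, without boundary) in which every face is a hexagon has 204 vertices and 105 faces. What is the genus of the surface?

Every face is a hexagon, so 2E = 6·105 = 630, giving E = 315.
χ = V − E + F = 204 − 315 + 105 = -6.
For a closed orientable surface χ = 2 − 2g, so g = (2 − (-6))/2 = 4.

4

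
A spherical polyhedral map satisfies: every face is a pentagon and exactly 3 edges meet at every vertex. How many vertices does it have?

Each face has 5 edges and each edge borders two faces, so 2E = 5F.
Each vertex has degree 3, so 3V = 2E and hence V = 5F/3.
Euler: V − E + F = 2 ⇒ (5F/3) − (5F/2) + F = 2.
Multiply by 6: (10 − 15 + 6)F = 12, i.e. 1F = 12.
So F = 12, E = 5·12/2 = 30, V = 5·12/3 = 20.

20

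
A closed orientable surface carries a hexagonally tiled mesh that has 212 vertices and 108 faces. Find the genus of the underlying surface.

3

Every face is a hexagon, so 2E = 6·108 = 648, giving E = 324.
χ = V − E + F = 212 − 324 + 108 = -4.
For a closed orientable surface χ = 2 − 2g, so g = (2 − (-4))/2 = 3.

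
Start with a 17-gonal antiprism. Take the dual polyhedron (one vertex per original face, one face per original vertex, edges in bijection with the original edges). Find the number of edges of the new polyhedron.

68

The base solid has V = 34, E = 68, F = 36.
The dual swaps V and F and preserves E: V′ = F = 36, E′ = E = 68, F′ = V = 34.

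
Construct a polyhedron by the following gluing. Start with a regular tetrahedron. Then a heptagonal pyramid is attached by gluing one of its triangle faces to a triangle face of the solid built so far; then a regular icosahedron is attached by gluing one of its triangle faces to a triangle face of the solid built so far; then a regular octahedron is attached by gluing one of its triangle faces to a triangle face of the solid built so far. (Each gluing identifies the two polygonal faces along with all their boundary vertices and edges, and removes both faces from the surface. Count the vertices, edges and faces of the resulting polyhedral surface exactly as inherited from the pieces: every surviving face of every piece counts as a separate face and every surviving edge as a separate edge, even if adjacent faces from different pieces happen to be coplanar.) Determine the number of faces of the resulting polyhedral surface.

A regular tetrahedron: V=4, E=6, F=4.
Attach a heptagonal pyramid (V=8, E=14, F=8) along a 3-gon: merge 3 vertices and 3 edges, delete both glued faces → V=9, E=17, F=10.
Attach a regular icosahedron (V=12, E=30, F=20) along a 3-gon: merge 3 vertices and 3 edges, delete both glued faces → V=18, E=44, F=28.
Attach a regular octahedron (V=6, E=12, F=8) along a 3-gon: merge 3 vertices and 3 edges, delete both glued faces → V=21, E=53, F=34.
Check: V − E + F = 21 − 53 + 34 = 2.

34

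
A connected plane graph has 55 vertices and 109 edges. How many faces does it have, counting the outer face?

56

Euler's formula for a connected plane graph: V − E + F = 2, so F = 2 − 55 + 109 = 56.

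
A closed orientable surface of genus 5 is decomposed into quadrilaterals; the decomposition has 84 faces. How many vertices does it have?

χ = 2 − 2·5 = -8, and every face is a square so 4F = 2E.
E = 4·84/2 = 168. Then V = -8 + E − F = -8 + 168 − 84 = 76.

76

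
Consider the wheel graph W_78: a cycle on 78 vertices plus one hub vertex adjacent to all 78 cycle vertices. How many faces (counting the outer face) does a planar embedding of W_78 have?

W_78 has V = 78 + 1 = 79 vertices and E = 2·78 = 156 edges.
By Euler's formula F = 2 − V + E = 2 − 79 + 156 = 79.

79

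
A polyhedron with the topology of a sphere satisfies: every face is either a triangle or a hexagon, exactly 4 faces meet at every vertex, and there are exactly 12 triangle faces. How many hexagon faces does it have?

2

Let x be the number of hexagons; then F = 12 + x.
Edge–face incidences: 2E = 3·12 + 6·x = 36 + 6x.
Every vertex has degree 4, so 4V = 2E.
Euler: V − E + F = 2 ⇒ (2E)/4 − E + (12 + x) = 2.
Multiply by 8: 2·(2E) − 4·(2E) + 8·(12 + x) = 16, i.e. 96 + 8x − 2·(36 + 6x) = 16.
Collecting terms: −4x + 24 = 16, so −4x = −8, so x = 2.
Then 2E = 36 + 6·2 = 48, so E = 24, V = 2E/4 = 12, F = 12 + 2 = 14.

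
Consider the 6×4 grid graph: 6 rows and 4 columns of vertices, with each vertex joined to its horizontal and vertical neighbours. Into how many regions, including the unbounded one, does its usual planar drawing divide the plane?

16

The grid has V = 6·4 = 24 vertices and E = 6·3 + 4·5 = 38 edges.
F = 2 − V + E = 2 − 24 + 38 = 16.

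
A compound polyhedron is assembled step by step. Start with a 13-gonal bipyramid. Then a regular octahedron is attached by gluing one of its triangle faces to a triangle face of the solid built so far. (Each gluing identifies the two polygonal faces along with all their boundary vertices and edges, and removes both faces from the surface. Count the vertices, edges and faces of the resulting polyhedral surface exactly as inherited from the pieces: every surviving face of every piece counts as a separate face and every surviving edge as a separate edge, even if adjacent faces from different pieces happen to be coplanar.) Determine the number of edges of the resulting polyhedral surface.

A 13-gonal bipyramid: V=15, E=39, F=26.
Attach a regular octahedron (V=6, E=12, F=8) along a 3-gon: merge 3 vertices and 3 edges, delete both glued faces → V=18, E=48, F=32.
Check: V − E + F = 18 − 48 + 32 = 2.

48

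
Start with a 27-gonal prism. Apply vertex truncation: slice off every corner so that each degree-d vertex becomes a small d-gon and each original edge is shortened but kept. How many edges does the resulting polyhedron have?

The base solid has V = 54, E = 81, F = 29.
Truncation replaces each original edge-end by a new vertex, so V′ = 2E = 162.
Each original edge survives, and each old vertex of degree d contributes d new edges; summing degrees gives Σd = 2E, so E′ = E + 2E = 3E = 243.
Each original face survives and each original vertex becomes one new face: F′ = F + V = 83.

243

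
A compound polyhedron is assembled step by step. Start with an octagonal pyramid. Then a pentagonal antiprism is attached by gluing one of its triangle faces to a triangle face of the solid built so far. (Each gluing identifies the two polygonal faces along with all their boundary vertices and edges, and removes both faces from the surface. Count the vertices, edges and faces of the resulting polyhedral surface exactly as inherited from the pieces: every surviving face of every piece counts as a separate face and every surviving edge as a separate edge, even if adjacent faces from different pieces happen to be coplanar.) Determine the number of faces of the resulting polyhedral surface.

19

An octagonal pyramid: V=9, E=16, F=9.
Attach a pentagonal antiprism (V=10, E=20, F=12) along a 3-gon: merge 3 vertices and 3 edges, delete both glued faces → V=16, E=33, F=19.
Check: V − E + F = 16 − 33 + 19 = 2.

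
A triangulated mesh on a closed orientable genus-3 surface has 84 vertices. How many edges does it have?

χ = 2 − 2·3 = -4, and every face is a triangle so 3F = 2E.
V − E + F = -4 with E = 3F/2 gives 84 − (3/2 − 1)·F = -4, so F = 176 and E = 264.

264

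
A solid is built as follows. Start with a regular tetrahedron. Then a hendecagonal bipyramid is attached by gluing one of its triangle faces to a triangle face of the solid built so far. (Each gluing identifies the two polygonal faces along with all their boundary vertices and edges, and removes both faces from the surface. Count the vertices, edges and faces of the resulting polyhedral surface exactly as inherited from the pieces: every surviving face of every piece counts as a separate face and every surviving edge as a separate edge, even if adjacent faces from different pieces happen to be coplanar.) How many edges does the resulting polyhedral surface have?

A regular tetrahedron: V=4, E=6, F=4.
Attach a hendecagonal bipyramid (V=13, E=33, F=22) along a 3-gon: merge 3 vertices and 3 edges, delete both glued faces → V=14, E=36, F=24.
Check: V − E + F = 14 − 36 + 24 = 2.

36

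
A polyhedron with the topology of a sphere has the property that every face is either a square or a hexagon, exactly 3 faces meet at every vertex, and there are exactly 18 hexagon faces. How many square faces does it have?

Let x be the number of squares; then F = 18 + x.
Edge–face incidences: 2E = 6·18 + 4·x = 108 + 4x.
Every vertex has degree 3, so 3V = 2E.
Euler: V − E + F = 2 ⇒ (2E)/3 − E + (18 + x) = 2.
Multiply by 6: 2·(2E) − 3·(2E) + 6·(18 + x) = 12, i.e. 108 + 6x − (108 + 4x) = 12.
Collecting terms: 2x = 12, so x = 6.
Then 2E = 108 + 4·6 = 132, so E = 66, V = 2E/3 = 44, F = 18 + 6 = 24.

6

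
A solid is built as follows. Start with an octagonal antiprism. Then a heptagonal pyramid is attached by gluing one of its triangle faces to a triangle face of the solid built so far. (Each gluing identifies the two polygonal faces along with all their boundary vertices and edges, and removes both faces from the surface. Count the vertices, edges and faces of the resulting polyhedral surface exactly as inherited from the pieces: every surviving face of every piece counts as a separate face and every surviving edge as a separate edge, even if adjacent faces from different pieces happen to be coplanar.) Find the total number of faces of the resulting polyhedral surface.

24

An octagonal antiprism: V=16, E=32, F=18.
Attach a heptagonal pyramid (V=8, E=14, F=8) along a 3-gon: merge 3 vertices and 3 edges, delete both glued faces → V=21, E=43, F=24.
Check: V − E + F = 21 − 43 + 24 = 2.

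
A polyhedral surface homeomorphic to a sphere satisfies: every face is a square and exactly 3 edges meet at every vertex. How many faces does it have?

Each face has 4 edges and each edge borders two faces, so 2E = 4F.
Each vertex has degree 3, so 3V = 2E and hence V = 4F/3.
Euler: V − E + F = 2 ⇒ (4F/3) − (4F/2) + F = 2.
Multiply by 6: (8 − 12 + 6)F = 12, i.e. 2F = 12.
So F = 6, E = 4·6/2 = 12, V = 4·6/3 = 8.

6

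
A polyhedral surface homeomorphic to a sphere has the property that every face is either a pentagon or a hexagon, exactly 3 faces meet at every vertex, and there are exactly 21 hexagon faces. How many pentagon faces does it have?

Let x be the number of pentagons; then F = 21 + x.
Edge–face incidences: 2E = 6·21 + 5·x = 126 + 5x.
Every vertex has degree 3, so 3V = 2E.
Euler: V − E + F = 2 ⇒ (2E)/3 − E + (21 + x) = 2.
Multiply by 6: 2·(2E) − 3·(2E) + 6·(21 + x) = 12, i.e. 126 + 6x − (126 + 5x) = 12.
Collecting terms: x = 12.
Then 2E = 126 + 5·12 = 186, so E = 93, V = 2E/3 = 62, F = 21 + 12 = 33.

12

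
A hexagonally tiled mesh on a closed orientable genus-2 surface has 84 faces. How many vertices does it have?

166

χ = 2 − 2·2 = -2, and every face is a hexagon so 6F = 2E.
E = 6·84/2 = 252. Then V = -2 + E − F = -2 + 252 − 84 = 166.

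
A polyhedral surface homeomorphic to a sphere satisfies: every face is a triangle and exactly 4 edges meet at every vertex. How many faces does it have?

Each face has 3 edges and each edge borders two faces, so 2E = 3F.
Each vertex has degree 4, so 4V = 2E and hence V = 3F/4.
Euler: V − E + F = 2 ⇒ (3F/4) − (3F/2) + F = 2.
Multiply by 8: (6 − 12 + 8)F = 16, i.e. 2F = 16.
So F = 8, E = 3·8/2 = 12, V = 3·8/4 = 6.

8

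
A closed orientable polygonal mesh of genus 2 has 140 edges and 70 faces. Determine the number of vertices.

68

For a closed orientable surface of genus 2, χ = 2 − 2·2 = -2.
V = -2 + E − F = -2 + 140 − 70 = 68.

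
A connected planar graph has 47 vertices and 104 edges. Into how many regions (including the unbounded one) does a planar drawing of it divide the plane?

Euler's formula for a connected plane graph: V − E + F = 2, so F = 2 − 47 + 104 = 59.

59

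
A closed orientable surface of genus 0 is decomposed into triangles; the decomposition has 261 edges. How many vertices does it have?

χ = 2 − 2·0 = 2, and every face is a triangle so 3F = 2E.
F = 2E/3 = 174. Then V = 2 + E − F = 2 + 261 − 174 = 89.

89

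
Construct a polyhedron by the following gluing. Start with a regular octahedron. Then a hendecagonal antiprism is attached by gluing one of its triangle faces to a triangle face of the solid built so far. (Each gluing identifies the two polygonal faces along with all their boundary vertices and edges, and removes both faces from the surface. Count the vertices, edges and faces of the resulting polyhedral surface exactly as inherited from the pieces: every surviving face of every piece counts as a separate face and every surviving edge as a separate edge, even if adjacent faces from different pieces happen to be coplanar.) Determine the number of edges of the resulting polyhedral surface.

53

A regular octahedron: V=6, E=12, F=8.
Attach a hendecagonal antiprism (V=22, E=44, F=24) along a 3-gon: merge 3 vertices and 3 edges, delete both glued faces → V=25, E=53, F=30.
Check: V − E + F = 25 − 53 + 30 = 2.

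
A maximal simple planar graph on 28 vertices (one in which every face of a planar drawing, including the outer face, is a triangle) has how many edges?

78

In a plane triangulation 3F = 2E and V − E + F = 2, so E = 3V − 6 = 3·28 − 6 = 78.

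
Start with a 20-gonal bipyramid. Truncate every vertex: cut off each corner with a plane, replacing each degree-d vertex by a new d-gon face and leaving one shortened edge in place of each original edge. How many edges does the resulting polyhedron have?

180

The base solid has V = 22, E = 60, F = 40.
Truncation replaces each original edge-end by a new vertex, so V′ = 2E = 120.
Each original edge survives, and each old vertex of degree d contributes d new edges; summing degrees gives Σd = 2E, so E′ = E + 2E = 3E = 180.
Each original face survives and each original vertex becomes one new face: F′ = F + V = 62.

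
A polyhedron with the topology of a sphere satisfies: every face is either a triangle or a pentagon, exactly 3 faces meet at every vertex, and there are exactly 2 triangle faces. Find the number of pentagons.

6

Let x be the number of pentagons; then F = 2 + x.
Edge–face incidences: 2E = 3·2 + 5·x = 6 + 5x.
Every vertex has degree 3, so 3V = 2E.
Euler: V − E + F = 2 ⇒ (2E)/3 − E + (2 + x) = 2.
Multiply by 6: 2·(2E) − 3·(2E) + 6·(2 + x) = 12, i.e. 12 + 6x − (6 + 5x) = 12.
Collecting terms: x + 6 = 12, so x = 6.
Then 2E = 6 + 5·6 = 36, so E = 18, V = 2E/3 = 12, F = 2 + 6 = 8.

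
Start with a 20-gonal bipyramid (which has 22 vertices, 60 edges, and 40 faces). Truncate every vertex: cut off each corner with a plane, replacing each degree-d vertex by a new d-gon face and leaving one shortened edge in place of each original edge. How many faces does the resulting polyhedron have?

62

Truncation replaces each original edge-end by a new vertex, so V′ = 2E = 120.
Each original edge survives, and each old vertex of degree d contributes d new edges; summing degrees gives Σd = 2E, so E′ = E + 2E = 3E = 180.
Each original face survives and each original vertex becomes one new face: F′ = F + V = 62.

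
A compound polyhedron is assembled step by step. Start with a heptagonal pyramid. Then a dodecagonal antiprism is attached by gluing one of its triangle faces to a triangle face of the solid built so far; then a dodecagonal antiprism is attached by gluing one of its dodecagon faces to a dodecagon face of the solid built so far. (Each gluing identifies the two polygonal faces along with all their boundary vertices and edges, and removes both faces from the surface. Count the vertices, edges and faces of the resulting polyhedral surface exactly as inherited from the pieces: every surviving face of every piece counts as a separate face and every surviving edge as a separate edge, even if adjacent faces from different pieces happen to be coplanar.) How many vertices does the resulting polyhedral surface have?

A heptagonal pyramid: V=8, E=14, F=8.
Attach a dodecagonal antiprism (V=24, E=48, F=26) along a 3-gon: merge 3 vertices and 3 edges, delete both glued faces → V=29, E=59, F=32.
Attach a dodecagonal antiprism (V=24, E=48, F=26) along a 12-gon: merge 12 vertices and 12 edges, delete both glued faces → V=41, E=95, F=56.
Check: V − E + F = 41 − 95 + 56 = 2.

41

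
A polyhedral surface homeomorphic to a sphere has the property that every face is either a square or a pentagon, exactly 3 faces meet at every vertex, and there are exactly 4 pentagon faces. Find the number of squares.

4

Let x be the number of squares; then F = 4 + x.
Edge–face incidences: 2E = 5·4 + 4·x = 20 + 4x.
Every vertex has degree 3, so 3V = 2E.
Euler: V − E + F = 2 ⇒ (2E)/3 − E + (4 + x) = 2.
Multiply by 6: 2·(2E) − 3·(2E) + 6·(4 + x) = 12, i.e. 24 + 6x − (20 + 4x) = 12.
Collecting terms: 2x + 4 = 12, so 2x = 8, so x = 4.
Then 2E = 20 + 4·4 = 36, so E = 18, V = 2E/3 = 12, F = 4 + 4 = 8.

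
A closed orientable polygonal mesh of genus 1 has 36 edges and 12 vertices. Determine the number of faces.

For a closed orientable surface of genus 1, χ = 2 − 2·1 = 0.
F = 0 − V + E = 0 − 12 + 36 = 24.

24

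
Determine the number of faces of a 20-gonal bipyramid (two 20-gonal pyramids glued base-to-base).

40

A bipyramid over an n-gon has 2n triangular faces and n + 2 vertices: V = 20 + 2 = 22, E = 3·20 = 60, F = 2·20 = 40.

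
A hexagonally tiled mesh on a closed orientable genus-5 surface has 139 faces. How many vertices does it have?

χ = 2 − 2·5 = -8, and every face is a hexagon so 6F = 2E.
E = 6·139/2 = 417. Then V = -8 + E − F = -8 + 417 − 139 = 270.

270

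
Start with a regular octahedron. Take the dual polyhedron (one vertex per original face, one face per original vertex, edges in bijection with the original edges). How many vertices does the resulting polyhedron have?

The base solid has V = 6, E = 12, F = 8.
The dual swaps V and F and preserves E: V′ = F = 8, E′ = E = 12, F′ = V = 6.

8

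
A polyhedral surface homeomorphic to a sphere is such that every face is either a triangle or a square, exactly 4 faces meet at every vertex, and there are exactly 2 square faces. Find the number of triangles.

Let x be the number of triangles; then F = 2 + x.
Edge–face incidences: 2E = 4·2 + 3·x = 8 + 3x.
Every vertex has degree 4, so 4V = 2E.
Euler: V − E + F = 2 ⇒ (2E)/4 − E + (2 + x) = 2.
Multiply by 8: 2·(2E) − 4·(2E) + 8·(2 + x) = 16, i.e. 16 + 8x − 2·(8 + 3x) = 16.
Collecting terms: 2x = 16, so x = 8.
Then 2E = 8 + 3·8 = 32, so E = 16, V = 2E/4 = 8, F = 2 + 8 = 10.

8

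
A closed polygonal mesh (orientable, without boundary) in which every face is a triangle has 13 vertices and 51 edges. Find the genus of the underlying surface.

3

Every face is a triangle and each edge borders two faces, so 3F = 2·51, giving F = 34.
χ = V − E + F = 13 − 51 + 34 = -4.
For a closed orientable surface χ = 2 − 2g, so g = (2 − (-4))/2 = 3.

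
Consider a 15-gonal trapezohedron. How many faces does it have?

The n-trapezohedron (dual of the n-antiprism) has V = 2·15 + 2 = 32, E = 4·15 = 60, F = 2·15 = 30.

30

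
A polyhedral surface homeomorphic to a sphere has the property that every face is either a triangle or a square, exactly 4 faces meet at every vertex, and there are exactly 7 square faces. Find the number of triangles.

8

Let x be the number of triangles; then F = 7 + x.
Edge–face incidences: 2E = 4·7 + 3·x = 28 + 3x.
Every vertex has degree 4, so 4V = 2E.
Euler: V − E + F = 2 ⇒ (2E)/4 − E + (7 + x) = 2.
Multiply by 8: 2·(2E) − 4·(2E) + 8·(7 + x) = 16, i.e. 56 + 8x − 2·(28 + 3x) = 16.
Collecting terms: 2x = 16, so x = 8.
Then 2E = 28 + 3·8 = 52, so E = 26, V = 2E/4 = 13, F = 7 + 8 = 15.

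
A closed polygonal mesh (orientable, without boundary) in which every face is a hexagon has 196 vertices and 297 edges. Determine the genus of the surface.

2

Every face is a hexagon and each edge borders two faces, so 6F = 2·297, giving F = 99.
χ = V − E + F = 196 − 297 + 99 = -2.
For a closed orientable surface χ = 2 − 2g, so g = (2 − (-2))/2 = 2.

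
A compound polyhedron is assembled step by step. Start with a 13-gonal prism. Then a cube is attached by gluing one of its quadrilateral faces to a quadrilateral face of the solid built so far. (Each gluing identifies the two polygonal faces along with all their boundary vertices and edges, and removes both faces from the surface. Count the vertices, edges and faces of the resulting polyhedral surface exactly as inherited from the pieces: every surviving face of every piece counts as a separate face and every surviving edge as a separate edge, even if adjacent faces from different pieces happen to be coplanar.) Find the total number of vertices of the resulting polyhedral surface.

A 13-gonal prism: V=26, E=39, F=15.
Attach a cube (V=8, E=12, F=6) along a 4-gon: merge 4 vertices and 4 edges, delete both glued faces → V=30, E=47, F=19.
Check: V − E + F = 30 − 47 + 19 = 2.

30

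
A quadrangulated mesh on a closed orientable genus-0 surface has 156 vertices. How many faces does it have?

χ = 2 − 2·0 = 2, and every face is a square so 4F = 2E.
V − E + F = 2 with E = 4F/2 gives 156 − (4/2 − 1)·F = 2, so F = 154 and E = 308.

154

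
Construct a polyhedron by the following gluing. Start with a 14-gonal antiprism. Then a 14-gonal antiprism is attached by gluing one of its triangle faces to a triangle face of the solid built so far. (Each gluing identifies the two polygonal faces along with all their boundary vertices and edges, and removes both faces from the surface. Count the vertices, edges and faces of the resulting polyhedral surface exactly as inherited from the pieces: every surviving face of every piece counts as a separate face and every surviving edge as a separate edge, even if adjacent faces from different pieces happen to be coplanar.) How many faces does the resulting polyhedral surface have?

58

A 14-gonal antiprism: V=28, E=56, F=30.
Attach a 14-gonal antiprism (V=28, E=56, F=30) along a 3-gon: merge 3 vertices and 3 edges, delete both glued faces → V=53, E=109, F=58.
Check: V − E + F = 53 − 109 + 58 = 2.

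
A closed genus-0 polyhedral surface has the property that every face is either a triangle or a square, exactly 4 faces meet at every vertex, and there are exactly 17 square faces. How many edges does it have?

46

Let x be the number of triangles; then F = 17 + x.
Edge–face incidences: 2E = 4·17 + 3·x = 68 + 3x.
Every vertex has degree 4, so 4V = 2E.
Euler: V − E + F = 2 ⇒ (2E)/4 − E + (17 + x) = 2.
Multiply by 8: 2·(2E) − 4·(2E) + 8·(17 + x) = 16, i.e. 136 + 8x − 2·(68 + 3x) = 16.
Collecting terms: 2x = 16, so x = 8.
Then 2E = 68 + 3·8 = 92, so E = 46, V = 2E/4 = 23, F = 17 + 8 = 25.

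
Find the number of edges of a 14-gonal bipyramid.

A bipyramid over an n-gon has 2n triangular faces and n + 2 vertices: V = 14 + 2 = 16, E = 3·14 = 42, F = 2·14 = 28.

42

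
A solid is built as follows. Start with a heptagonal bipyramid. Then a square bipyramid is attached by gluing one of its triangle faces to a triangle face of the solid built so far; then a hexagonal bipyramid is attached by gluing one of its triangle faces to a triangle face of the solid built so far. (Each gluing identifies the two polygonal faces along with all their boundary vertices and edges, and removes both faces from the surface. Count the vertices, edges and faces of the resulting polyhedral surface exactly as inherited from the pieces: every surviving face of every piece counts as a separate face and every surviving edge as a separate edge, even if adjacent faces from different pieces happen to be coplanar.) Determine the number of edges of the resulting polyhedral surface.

45

A heptagonal bipyramid: V=9, E=21, F=14.
Attach a square bipyramid (V=6, E=12, F=8) along a 3-gon: merge 3 vertices and 3 edges, delete both glued faces → V=12, E=30, F=20.
Attach a hexagonal bipyramid (V=8, E=18, F=12) along a 3-gon: merge 3 vertices and 3 edges, delete both glued faces → V=17, E=45, F=30.
Check: V − E + F = 17 − 45 + 30 = 2.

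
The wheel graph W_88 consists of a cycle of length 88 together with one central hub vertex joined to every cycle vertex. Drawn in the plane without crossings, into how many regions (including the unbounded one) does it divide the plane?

89

W_88 has V = 88 + 1 = 89 vertices and E = 2·88 = 176 edges.
By Euler's formula F = 2 − V + E = 2 − 89 + 176 = 89.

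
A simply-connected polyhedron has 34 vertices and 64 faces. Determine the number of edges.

96

Here V − E + F = 2.
E = V + F − (2) = 34 + 64 − (2) = 96.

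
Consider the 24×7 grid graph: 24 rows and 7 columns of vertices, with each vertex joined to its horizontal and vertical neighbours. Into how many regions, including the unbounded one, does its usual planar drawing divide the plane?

139

The grid has V = 24·7 = 168 vertices and E = 24·6 + 7·23 = 305 edges.
F = 2 − V + E = 2 − 168 + 305 = 139.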